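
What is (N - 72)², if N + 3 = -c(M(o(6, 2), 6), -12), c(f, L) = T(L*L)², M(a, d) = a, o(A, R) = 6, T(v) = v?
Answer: 433097721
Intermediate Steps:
c(f, L) = L⁴ (c(f, L) = (L*L)² = (L²)² = L⁴)
N = -20739 (N = -3 - 1*(-12)⁴ = -3 - 1*20736 = -3 - 20736 = -20739)
(N - 72)² = (-20739 - 72)² = (-20811)² = 433097721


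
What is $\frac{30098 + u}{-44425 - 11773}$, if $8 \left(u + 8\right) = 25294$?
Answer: $- \frac{133007}{224792} \approx -0.59169$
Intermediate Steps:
$u = \frac{12615}{4}$ ($u = -8 + \frac{1}{8} \cdot 25294 = -8 + \frac{12647}{4} = \frac{12615}{4} \approx 3153.8$)
$\frac{30098 + u}{-44425 - 11773} = \frac{30098 + \frac{12615}{4}}{-44425 - 11773} = \frac{133007}{4 \left(-56198\right)} = \frac{133007}{4} \left(- \frac{1}{56198}\right) = - \frac{133007}{224792}$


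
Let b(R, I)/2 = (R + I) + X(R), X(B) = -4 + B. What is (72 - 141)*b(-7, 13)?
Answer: 690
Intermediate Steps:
b(R, I) = -8 + 2*I + 4*R (b(R, I) = 2*((R + I) + (-4 + R)) = 2*((I + R) + (-4 + R)) = 2*(-4 + I + 2*R) = -8 + 2*I + 4*R)
(72 - 141)*b(-7, 13) = (72 - 141)*(-8 + 2*13 + 4*(-7)) = -69*(-8 + 26 - 28) = -69*(-10) = 690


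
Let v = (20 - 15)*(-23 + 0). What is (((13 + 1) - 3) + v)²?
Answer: 10816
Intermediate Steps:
v = -115 (v = 5*(-23) = -115)
(((13 + 1) - 3) + v)² = (((13 + 1) - 3) - 115)² = ((14 - 3) - 115)² = (11 - 115)² = (-104)² = 10816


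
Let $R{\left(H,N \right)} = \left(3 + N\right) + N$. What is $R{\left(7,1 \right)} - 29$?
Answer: $-24$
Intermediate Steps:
$R{\left(H,N \right)} = 3 + 2 N$
$R{\left(7,1 \right)} - 29 = \left(3 + 2 \cdot 1\right) - 29 = \left(3 + 2\right) - 29 = 5 - 29 = -24$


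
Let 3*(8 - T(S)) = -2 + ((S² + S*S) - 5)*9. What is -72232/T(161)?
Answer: 216696/466507 ≈ 0.46451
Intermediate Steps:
T(S) = 71/3 - 6*S² (T(S) = 8 - (-2 + ((S² + S*S) - 5)*9)/3 = 8 - (-2 + ((S² + S²) - 5)*9)/3 = 8 - (-2 + (2*S² - 5)*9)/3 = 8 - (-2 + (-5 + 2*S²)*9)/3 = 8 - (-2 + (-45 + 18*S²))/3 = 8 - (-47 + 18*S²)/3 = 8 + (47/3 - 6*S²) = 71/3 - 6*S²)
-72232/T(161) = -72232/(71/3 - 6*161²) = -72232/(71/3 - 6*25921) = -72232/(71/3 - 155526) = -72232/(-466507/3) = -72232*(-3/466507) = 216696/466507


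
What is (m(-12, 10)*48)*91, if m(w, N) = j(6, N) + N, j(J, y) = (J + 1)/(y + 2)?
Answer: 46228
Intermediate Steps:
j(J, y) = (1 + J)/(2 + y)
m(w, N) = N + 7/(2 + N) (m(w, N) = (1 + 6)/(2 + N) + N = 7/(2 + N) + N = N + 7/(2 + N))
(m(-12, 10)*48)*91 = (((7 + 10*(2 + 10))/(2 + 10))*48)*91 = (((7 + 10*12)/12)*48)*91 = (((7 + 120)/12)*48)*91 = (((1/12)*127)*48)*91 = ((127/12)*48)*91 = 508*91 = 46228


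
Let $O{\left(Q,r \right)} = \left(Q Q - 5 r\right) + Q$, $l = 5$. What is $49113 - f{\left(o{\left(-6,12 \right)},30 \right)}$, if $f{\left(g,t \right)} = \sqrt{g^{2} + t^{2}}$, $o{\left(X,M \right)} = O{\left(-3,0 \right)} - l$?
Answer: $49113 - \sqrt{901} \approx 49083.0$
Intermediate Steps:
$O{\left(Q,r \right)} = Q + Q^{2} - 5 r$ ($O{\left(Q,r \right)} = \left(Q^{2} - 5 r\right) + Q = Q + Q^{2} - 5 r$)
$o{\left(X,M \right)} = 1$ ($o{\left(X,M \right)} = \left(-3 + \left(-3\right)^{2} - 0\right) - 5 = \left(-3 + 9 + 0\right) - 5 = 6 - 5 = 1$)
$49113 - f{\left(o{\left(-6,12 \right)},30 \right)} = 49113 - \sqrt{1^{2} + 30^{2}} = 49113 - \sqrt{1 + 900} = 49113 - \sqrt{901}$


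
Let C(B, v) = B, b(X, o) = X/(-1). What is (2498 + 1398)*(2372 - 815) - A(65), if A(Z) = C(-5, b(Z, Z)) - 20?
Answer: 6066097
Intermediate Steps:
b(X, o) = -X (b(X, o) = X*(-1) = -X)
A(Z) = -25 (A(Z) = -5 - 20 = -25)
(2498 + 1398)*(2372 - 815) - A(65) = (2498 + 1398)*(2372 - 815) - 1*(-25) = 3896*1557 + 25 = 6066072 + 25 = 6066097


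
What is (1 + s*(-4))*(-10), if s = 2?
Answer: 70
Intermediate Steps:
(1 + s*(-4))*(-10) = (1 + 2*(-4))*(-10) = (1 - 8)*(-10) = -7*(-10) = 70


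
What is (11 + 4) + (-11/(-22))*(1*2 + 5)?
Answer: 37/2 ≈ 18.500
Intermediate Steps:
(11 + 4) + (-11/(-22))*(1*2 + 5) = 15 + (-11*(-1/22))*(2 + 5) = 15 + (½)*7 = 15 + 7/2 = 37/2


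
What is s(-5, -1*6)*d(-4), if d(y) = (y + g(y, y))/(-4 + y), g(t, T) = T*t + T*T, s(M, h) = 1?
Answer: -7/2 ≈ -3.5000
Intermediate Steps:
g(t, T) = T² + T*t (g(t, T) = T*t + T² = T² + T*t)
d(y) = (y + 2*y²)/(-4 + y) (d(y) = (y + y*(y + y))/(-4 + y) = (y + y*(2*y))/(-4 + y) = (y + 2*y²)/(-4 + y))
s(-5, -1*6)*d(-4) = 1*(-4*(1 + 2*(-4))/(-4 - 4)) = 1*(-4*(1 - 8)/(-8)) = 1*(-4*(-⅛)*(-7)) = 1*(-7/2) = -7/2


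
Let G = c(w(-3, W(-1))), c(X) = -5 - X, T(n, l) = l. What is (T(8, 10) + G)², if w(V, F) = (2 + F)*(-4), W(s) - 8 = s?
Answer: 1681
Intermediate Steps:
W(s) = 8 + s
w(V, F) = -8 - 4*F
G = 31 (G = -5 - (-8 - 4*(8 - 1)) = -5 - (-8 - 4*7) = -5 - (-8 - 28) = -5 - 1*(-36) = -5 + 36 = 31)
(T(8, 10) + G)² = (10 + 31)² = 41² = 1681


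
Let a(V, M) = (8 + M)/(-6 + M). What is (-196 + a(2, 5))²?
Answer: 43681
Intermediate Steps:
a(V, M) = (8 + M)/(-6 + M)
(-196 + a(2, 5))² = (-196 + (8 + 5)/(-6 + 5))² = (-196 + 13/(-1))² = (-196 - 1*13)² = (-196 - 13)² = (-209)² = 43681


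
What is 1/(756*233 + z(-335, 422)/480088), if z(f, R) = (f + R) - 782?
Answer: 480088/84566540329 ≈ 5.6770e-6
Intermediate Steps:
z(f, R) = -782 + R + f (z(f, R) = (R + f) - 782 = -782 + R + f)
1/(756*233 + z(-335, 422)/480088) = 1/(756*233 + (-782 + 422 - 335)/480088) = 1/(176148 - 695*1/480088) = 1/(176148 - 695/480088) = 1/(84566540329/480088) = 480088/84566540329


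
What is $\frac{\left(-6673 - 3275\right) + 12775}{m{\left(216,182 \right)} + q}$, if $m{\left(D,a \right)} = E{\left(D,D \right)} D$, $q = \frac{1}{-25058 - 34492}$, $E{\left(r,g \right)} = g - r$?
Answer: $-168347850$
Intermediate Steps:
$q = - \frac{1}{59550}$ ($q = \frac{1}{-59550} = - \frac{1}{59550} \approx -1.6793 \cdot 10^{-5}$)
$m{\left(D,a \right)} = 0$ ($m{\left(D,a \right)} = \left(D - D\right) D = 0 D = 0$)
$\frac{\left(-6673 - 3275\right) + 12775}{m{\left(216,182 \right)} + q} = \frac{\left(-6673 - 3275\right) + 12775}{0 - \frac{1}{59550}} = \frac{\left(-6673 - 3275\right) + 12775}{- \frac{1}{59550}} = \left(-9948 + 12775\right) \left(-59550\right) = 2827 \left(-59550\right) = -168347850$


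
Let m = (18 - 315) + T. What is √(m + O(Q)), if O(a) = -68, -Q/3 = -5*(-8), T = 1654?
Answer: √1289 ≈ 35.903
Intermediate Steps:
Q = -120 (Q = -(-15)*(-8) = -3*40 = -120)
m = 1357 (m = (18 - 315) + 1654 = -297 + 1654 = 1357)
√(m + O(Q)) = √(1357 - 68) = √1289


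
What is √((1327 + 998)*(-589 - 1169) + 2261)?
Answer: I*√4085089 ≈ 2021.2*I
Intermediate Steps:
√((1327 + 998)*(-589 - 1169) + 2261) = √(2325*(-1758) + 2261) = √(-4087350 + 2261) = √(-4085089) = I*√4085089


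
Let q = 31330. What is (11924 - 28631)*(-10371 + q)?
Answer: -350162013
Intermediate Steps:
(11924 - 28631)*(-10371 + q) = (11924 - 28631)*(-10371 + 31330) = -16707*20959 = -350162013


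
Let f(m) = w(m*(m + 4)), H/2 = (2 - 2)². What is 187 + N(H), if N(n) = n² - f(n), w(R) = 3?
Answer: 184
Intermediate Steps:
H = 0 (H = 2*(2 - 2)² = 2*0² = 2*0 = 0)
f(m) = 3
N(n) = -3 + n² (N(n) = n² - 1*3 = n² - 3 = -3 + n²)
187 + N(H) = 187 + (-3 + 0²) = 187 + (-3 + 0) = 187 - 3 = 184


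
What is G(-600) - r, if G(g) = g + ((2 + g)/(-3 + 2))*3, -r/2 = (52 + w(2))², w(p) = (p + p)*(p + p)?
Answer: 10442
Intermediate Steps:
w(p) = 4*p² (w(p) = (2*p)*(2*p) = 4*p²)
r = -9248 (r = -2*(52 + 4*2²)² = -2*(52 + 4*4)² = -2*(52 + 16)² = -2*68² = -2*4624 = -9248)
G(g) = -6 - 2*g (G(g) = g + ((2 + g)/(-1))*3 = g + ((2 + g)*(-1))*3 = g + (-2 - g)*3 = g + (-6 - 3*g) = -6 - 2*g)
G(-600) - r = (-6 - 2*(-600)) - 1*(-9248) = (-6 + 1200) + 9248 = 1194 + 9248 = 10442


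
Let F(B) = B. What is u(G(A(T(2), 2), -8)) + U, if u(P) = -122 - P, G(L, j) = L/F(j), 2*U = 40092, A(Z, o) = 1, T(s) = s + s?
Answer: 159393/8 ≈ 19924.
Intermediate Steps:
T(s) = 2*s
U = 20046 (U = (½)*40092 = 20046)
G(L, j) = L/j
u(G(A(T(2), 2), -8)) + U = (-122 - 1/(-8)) + 20046 = (-122 - (-1)/8) + 20046 = (-122 - 1*(-⅛)) + 20046 = (-122 + ⅛) + 20046 = -975/8 + 20046 = 159393/8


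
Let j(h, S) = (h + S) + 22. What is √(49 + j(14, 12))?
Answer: √97 ≈ 9.8489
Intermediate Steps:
j(h, S) = 22 + S + h (j(h, S) = (S + h) + 22 = 22 + S + h)
√(49 + j(14, 12)) = √(49 + (22 + 12 + 14)) = √(49 + 48) = √97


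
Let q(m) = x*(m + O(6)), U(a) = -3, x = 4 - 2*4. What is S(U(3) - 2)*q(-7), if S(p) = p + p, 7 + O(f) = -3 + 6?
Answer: -440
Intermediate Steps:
x = -4 (x = 4 - 8 = -4)
O(f) = -4 (O(f) = -7 + (-3 + 6) = -7 + 3 = -4)
S(p) = 2*p
q(m) = 16 - 4*m (q(m) = -4*(m - 4) = -4*(-4 + m) = 16 - 4*m)
S(U(3) - 2)*q(-7) = (2*(-3 - 2))*(16 - 4*(-7)) = (2*(-5))*(16 + 28) = -10*44 = -440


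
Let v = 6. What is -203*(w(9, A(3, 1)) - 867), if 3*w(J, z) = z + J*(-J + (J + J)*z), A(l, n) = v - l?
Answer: 148393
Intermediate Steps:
A(l, n) = 6 - l
w(J, z) = z/3 + J*(-J + 2*J*z)/3 (w(J, z) = (z + J*(-J + (J + J)*z))/3 = (z + J*(-J + (2*J)*z))/3 = (z + J*(-J + 2*J*z))/3 = z/3 + J*(-J + 2*J*z)/3)
-203*(w(9, A(3, 1)) - 867) = -203*((-⅓*9² + (6 - 1*3)/3 + (⅔)*(6 - 1*3)*9²) - 867) = -203*((-⅓*81 + (6 - 3)/3 + (⅔)*(6 - 3)*81) - 867) = -203*((-27 + (⅓)*3 + (⅔)*3*81) - 867) = -203*((-27 + 1 + 162) - 867) = -203*(136 - 867) = -203*(-731) = 148393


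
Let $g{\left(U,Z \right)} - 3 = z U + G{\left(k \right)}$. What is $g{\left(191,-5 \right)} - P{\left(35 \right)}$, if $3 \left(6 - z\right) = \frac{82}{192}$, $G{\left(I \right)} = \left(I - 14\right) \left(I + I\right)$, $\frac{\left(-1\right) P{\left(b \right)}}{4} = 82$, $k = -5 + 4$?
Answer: $\frac{426185}{288} \approx 1479.8$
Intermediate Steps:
$k = -1$
$P{\left(b \right)} = -328$ ($P{\left(b \right)} = \left(-4\right) 82 = -328$)
$G{\left(I \right)} = 2 I \left(-14 + I\right)$ ($G{\left(I \right)} = \left(-14 + I\right) 2 I = 2 I \left(-14 + I\right)$)
$z = \frac{1687}{288}$ ($z = 6 - \frac{82 \cdot \frac{1}{192}}{3} = 6 - \frac{41}{288} = \frac{1687}{288} \approx 5.8576$)
$g{\left(U,Z \right)} = 33 + \frac{1687 U}{288}$ ($g{\left(U,Z \right)} = 3 + \left(\frac{1687 U}{288} + 2 \left(-1\right) \left(-14 - 1\right)\right) = 3 + \left(\frac{1687 U}{288} + 2 \left(-1\right) \left(-15\right)\right) = 3 + \left(\frac{1687 U}{288} + 30\right) = 3 + \left(30 + \frac{1687 U}{288}\right) = 33 + \frac{1687 U}{288}$)
$g{\left(191,-5 \right)} - P{\left(35 \right)} = \left(33 + \frac{1687}{288} \cdot 191\right) - -328 = \left(33 + \frac{322217}{288}\right) + 328 = \frac{331721}{288} + 328 = \frac{426185}{288}$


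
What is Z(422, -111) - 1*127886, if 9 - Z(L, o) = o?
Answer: -127766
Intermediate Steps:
Z(L, o) = 9 - o
Z(422, -111) - 1*127886 = (9 - 1*(-111)) - 1*127886 = (9 + 111) - 127886 = 120 - 127886 = -127766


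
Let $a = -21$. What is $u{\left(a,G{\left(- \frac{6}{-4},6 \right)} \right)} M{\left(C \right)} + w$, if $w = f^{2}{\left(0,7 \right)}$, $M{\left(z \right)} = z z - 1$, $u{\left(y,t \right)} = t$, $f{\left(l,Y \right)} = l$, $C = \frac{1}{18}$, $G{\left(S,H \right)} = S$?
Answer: $- \frac{323}{216} \approx -1.4954$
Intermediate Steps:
$C = \frac{1}{18} \approx 0.055556$
$M{\left(z \right)} = -1 + z^{2}$ ($M{\left(z \right)} = z^{2} - 1 = -1 + z^{2}$)
$w = 0$ ($w = 0^{2} = 0$)
$u{\left(a,G{\left(- \frac{6}{-4},6 \right)} \right)} M{\left(C \right)} + w = - \frac{6}{-4} \left(-1 + \left(\frac{1}{18}\right)^{2}\right) + 0 = \left(-6\right) \left(- \frac{1}{4}\right) \left(-1 + \frac{1}{324}\right) + 0 = \frac{3}{2} \left(- \frac{323}{324}\right) + 0 = - \frac{323}{216} + 0 = - \frac{323}{216}$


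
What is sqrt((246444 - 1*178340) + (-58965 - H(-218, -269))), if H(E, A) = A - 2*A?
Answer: sqrt(8870) ≈ 94.181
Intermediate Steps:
H(E, A) = -A (H(E, A) = A - 2*A = -A)
sqrt((246444 - 1*178340) + (-58965 - H(-218, -269))) = sqrt((246444 - 1*178340) + (-58965 - (-1)*(-269))) = sqrt((246444 - 178340) + (-58965 - 1*269)) = sqrt(68104 + (-58965 - 269)) = sqrt(68104 - 59234) = sqrt(8870)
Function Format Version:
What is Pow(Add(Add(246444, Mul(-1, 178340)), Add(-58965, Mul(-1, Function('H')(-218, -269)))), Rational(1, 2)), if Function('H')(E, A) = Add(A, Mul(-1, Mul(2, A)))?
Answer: Pow(8870, Rational(1, 2)) ≈ 94.181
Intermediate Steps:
Function('H')(E, A) = Mul(-1, A) (Function('H')(E, A) = Add(A, Mul(-2, A)) = Mul(-1, A))
Pow(Add(Add(246444, Mul(-1, 178340)), Add(-58965, Mul(-1, Function('H')(-218, -269)))), Rational(1, 2)) = Pow(Add(Add(246444, Mul(-1, 178340)), Add(-58965, Mul(-1, Mul(-1, -269)))), Rational(1, 2)) = Pow(Add(Add(246444, -178340), Add(-58965, Mul(-1, 269))), Rational(1, 2)) = Pow(Add(68104, Add(-58965, -269)), Rational(1, 2)) = Pow(Add(68104, -59234), Rational(1, 2)) = Pow(8870, Rational(1, 2))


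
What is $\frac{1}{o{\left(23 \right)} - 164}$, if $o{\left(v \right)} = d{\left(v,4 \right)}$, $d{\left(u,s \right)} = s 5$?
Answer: $- \frac{1}{144} \approx -0.0069444$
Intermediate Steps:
$d{\left(u,s \right)} = 5 s$
$o{\left(v \right)} = 20$ ($o{\left(v \right)} = 5 \cdot 4 = 20$)
$\frac{1}{o{\left(23 \right)} - 164} = \frac{1}{20 - 164} = \frac{1}{-144} = - \frac{1}{144}$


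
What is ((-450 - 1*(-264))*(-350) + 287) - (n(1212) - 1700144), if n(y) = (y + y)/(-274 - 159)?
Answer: 764477347/433 ≈ 1.7655e+6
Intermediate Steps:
n(y) = -2*y/433 (n(y) = (2*y)/(-433) = (2*y)*(-1/433) = -2*y/433)
((-450 - 1*(-264))*(-350) + 287) - (n(1212) - 1700144) = ((-450 - 1*(-264))*(-350) + 287) - (-2/433*1212 - 1700144) = ((-450 + 264)*(-350) + 287) - (-2424/433 - 1700144) = (-186*(-350) + 287) - 1*(-736164776/433) = (65100 + 287) + 736164776/433 = 65387 + 736164776/433 = 764477347/433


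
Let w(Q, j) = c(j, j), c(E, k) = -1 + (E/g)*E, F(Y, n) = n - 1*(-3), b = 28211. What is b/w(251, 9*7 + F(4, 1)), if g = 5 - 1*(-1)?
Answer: 169266/4483 ≈ 37.757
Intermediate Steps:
g = 6 (g = 5 + 1 = 6)
F(Y, n) = 3 + n (F(Y, n) = n + 3 = 3 + n)
c(E, k) = -1 + E²/6 (c(E, k) = -1 + (E/6)*E = -1 + E²/6)
w(Q, j) = -1 + j²/6
b/w(251, 9*7 + F(4, 1)) = 28211/(-1 + (9*7 + (3 + 1))²/6) = 28211/(-1 + (63 + 4)²/6) = 28211/(-1 + (⅙)*67²) = 28211/(-1 + (⅙)*4489) = 28211/(-1 + 4489/6) = 28211/(4483/6) = 28211*(6/4483) = 169266/4483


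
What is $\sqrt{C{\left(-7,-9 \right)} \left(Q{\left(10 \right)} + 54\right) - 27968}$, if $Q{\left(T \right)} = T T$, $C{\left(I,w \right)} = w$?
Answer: $i \sqrt{29354} \approx 171.33 i$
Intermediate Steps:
$Q{\left(T \right)} = T^{2}$
$\sqrt{C{\left(-7,-9 \right)} \left(Q{\left(10 \right)} + 54\right) - 27968} = \sqrt{- 9 \left(10^{2} + 54\right) - 27968} = \sqrt{- 9 \left(100 + 54\right) - 27968} = \sqrt{\left(-9\right) 154 - 27968} = \sqrt{-1386 - 27968} = \sqrt{-29354} = i \sqrt{29354}$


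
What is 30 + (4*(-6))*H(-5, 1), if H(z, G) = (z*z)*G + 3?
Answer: -642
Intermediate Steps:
H(z, G) = 3 + G*z² (H(z, G) = z²*G + 3 = G*z² + 3 = 3 + G*z²)
30 + (4*(-6))*H(-5, 1) = 30 + (4*(-6))*(3 + 1*(-5)²) = 30 - 24*(3 + 1*25) = 30 - 24*(3 + 25) = 30 - 24*28 = 30 - 672 = -642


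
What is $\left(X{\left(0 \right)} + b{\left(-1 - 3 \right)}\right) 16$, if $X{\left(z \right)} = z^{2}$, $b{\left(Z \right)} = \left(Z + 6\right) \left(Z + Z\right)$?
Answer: $-256$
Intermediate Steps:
$b{\left(Z \right)} = 2 Z \left(6 + Z\right)$ ($b{\left(Z \right)} = \left(6 + Z\right) 2 Z = 2 Z \left(6 + Z\right)$)
$\left(X{\left(0 \right)} + b{\left(-1 - 3 \right)}\right) 16 = \left(0^{2} + 2 \left(-1 - 3\right) \left(6 - 4\right)\right) 16 = \left(0 + 2 \left(-4\right) \left(6 - 4\right)\right) 16 = \left(0 + 2 \left(-4\right) 2\right) 16 = \left(0 - 16\right) 16 = \left(-16\right) 16 = -256$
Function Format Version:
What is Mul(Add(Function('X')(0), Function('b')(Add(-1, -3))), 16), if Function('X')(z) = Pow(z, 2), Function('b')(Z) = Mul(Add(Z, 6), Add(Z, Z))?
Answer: -256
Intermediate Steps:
Function('b')(Z) = Mul(2, Z, Add(6, Z)) (Function('b')(Z) = Mul(Add(6, Z), Mul(2, Z)) = Mul(2, Z, Add(6, Z)))
Mul(Add(Function('X')(0), Function('b')(Add(-1, -3))), 16) = Mul(Add(Pow(0, 2), Mul(2, Add(-1, -3), Add(6, Add(-1, -3)))), 16) = Mul(Add(0, Mul(2, -4, Add(6, -4))), 16) = Mul(Add(0, Mul(2, -4, 2)), 16) = Mul(Add(0, -16), 16) = Mul(-16, 16) = -256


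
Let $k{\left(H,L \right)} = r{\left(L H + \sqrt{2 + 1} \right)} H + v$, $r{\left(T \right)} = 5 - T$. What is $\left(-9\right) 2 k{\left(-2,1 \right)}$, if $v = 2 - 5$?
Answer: $306 - 36 \sqrt{3} \approx 243.65$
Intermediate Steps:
$v = -3$
$k{\left(H,L \right)} = -3 + H \left(5 - \sqrt{3} - H L\right)$ ($k{\left(H,L \right)} = \left(5 - \left(L H + \sqrt{2 + 1}\right)\right) H - 3 = \left(5 - \left(H L + \sqrt{3}\right)\right) H - 3 = \left(5 - \left(\sqrt{3} + H L\right)\right) H - 3 = \left(5 - \sqrt{3} - H L\right) H - 3 = H \left(5 - \sqrt{3} - H L\right) - 3 = -3 + H \left(5 - \sqrt{3} - H L\right)$)
$\left(-9\right) 2 k{\left(-2,1 \right)} = \left(-9\right) 2 \left(-3 - - 2 \left(-5 + \sqrt{3} - 2\right)\right) = - 18 \left(-3 - - 2 \left(-5 + \sqrt{3} - 2\right)\right) = - 18 \left(-3 - - 2 \left(-7 + \sqrt{3}\right)\right) = - 18 \left(-3 - \left(14 - 2 \sqrt{3}\right)\right) = - 18 \left(-17 + 2 \sqrt{3}\right) = 306 - 36 \sqrt{3}$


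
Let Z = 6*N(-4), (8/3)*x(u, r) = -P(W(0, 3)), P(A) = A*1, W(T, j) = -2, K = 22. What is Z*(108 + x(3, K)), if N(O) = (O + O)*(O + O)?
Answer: 41760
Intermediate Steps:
P(A) = A
x(u, r) = ¾ (x(u, r) = 3*(-1*(-2))/8 = (3/8)*2 = ¾)
N(O) = 4*O² (N(O) = (2*O)*(2*O) = 4*O²)
Z = 384 (Z = 6*(4*(-4)²) = 6*(4*16) = 6*64 = 384)
Z*(108 + x(3, K)) = 384*(108 + ¾) = 384*(435/4) = 41760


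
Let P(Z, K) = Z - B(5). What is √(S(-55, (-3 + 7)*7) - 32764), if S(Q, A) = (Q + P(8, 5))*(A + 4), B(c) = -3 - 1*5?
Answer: 2*I*√8503 ≈ 184.42*I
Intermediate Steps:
B(c) = -8 (B(c) = -3 - 5 = -8)
P(Z, K) = 8 + Z (P(Z, K) = Z - 1*(-8) = Z + 8 = 8 + Z)
S(Q, A) = (4 + A)*(16 + Q) (S(Q, A) = (Q + (8 + 8))*(A + 4) = (Q + 16)*(4 + A) = (16 + Q)*(4 + A) = (4 + A)*(16 + Q))
√(S(-55, (-3 + 7)*7) - 32764) = √((64 + 4*(-55) + 16*((-3 + 7)*7) + ((-3 + 7)*7)*(-55)) - 32764) = √((64 - 220 + 16*(4*7) + (4*7)*(-55)) - 32764) = √((64 - 220 + 16*28 + 28*(-55)) - 32764) = √((64 - 220 + 448 - 1540) - 32764) = √(-1248 - 32764) = √(-34012) = 2*I*√8503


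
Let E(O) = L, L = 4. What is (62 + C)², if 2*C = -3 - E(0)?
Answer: 13689/4 ≈ 3422.3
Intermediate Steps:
E(O) = 4
C = -7/2 (C = (-3 - 1*4)/2 = (-3 - 4)/2 = (½)*(-7) = -7/2 ≈ -3.5000)
(62 + C)² = (62 - 7/2)² = (117/2)² = 13689/4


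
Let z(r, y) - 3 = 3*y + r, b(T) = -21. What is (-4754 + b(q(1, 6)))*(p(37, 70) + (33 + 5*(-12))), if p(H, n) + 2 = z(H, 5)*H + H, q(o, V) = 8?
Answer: -9755325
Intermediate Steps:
z(r, y) = 3 + r + 3*y (z(r, y) = 3 + (3*y + r) = 3 + (r + 3*y) = 3 + r + 3*y)
p(H, n) = -2 + H + H*(18 + H) (p(H, n) = -2 + ((3 + H + 3*5)*H + H) = -2 + ((3 + H + 15)*H + H) = -2 + ((18 + H)*H + H) = -2 + (H*(18 + H) + H) = -2 + (H + H*(18 + H)) = -2 + H + H*(18 + H))
(-4754 + b(q(1, 6)))*(p(37, 70) + (33 + 5*(-12))) = (-4754 - 21)*((-2 + 37 + 37*(18 + 37)) + (33 + 5*(-12))) = -4775*((-2 + 37 + 37*55) + (33 - 60)) = -4775*((-2 + 37 + 2035) - 27) = -4775*(2070 - 27) = -4775*2043 = -9755325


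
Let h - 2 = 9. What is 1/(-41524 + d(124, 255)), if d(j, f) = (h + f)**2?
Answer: 1/29232 ≈ 3.4209e-5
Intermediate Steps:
h = 11 (h = 2 + 9 = 11)
d(j, f) = (11 + f)**2
1/(-41524 + d(124, 255)) = 1/(-41524 + (11 + 255)**2) = 1/(-41524 + 266**2) = 1/(-41524 + 70756) = 1/29232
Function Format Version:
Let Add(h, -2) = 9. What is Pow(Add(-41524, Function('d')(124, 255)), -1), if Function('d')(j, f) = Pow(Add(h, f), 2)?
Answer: Rational(1, 29232) ≈ 3.4209e-5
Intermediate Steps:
h = 11 (h = Add(2, 9) = 11)
Function('d')(j, f) = Pow(Add(11, f), 2)
Pow(Add(-41524, Function('d')(124, 255)), -1) = Pow(Add(-41524, Pow(Add(11, 255), 2)), -1) = Pow(Add(-41524, Pow(266, 2)), -1) = Pow(Add(-41524, 70756), -1) = Pow(29232, -1) = Rational(1, 29232)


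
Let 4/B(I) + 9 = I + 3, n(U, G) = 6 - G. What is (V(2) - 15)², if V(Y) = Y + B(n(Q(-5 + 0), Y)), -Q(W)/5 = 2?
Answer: 225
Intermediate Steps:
Q(W) = -10 (Q(W) = -5*2 = -10)
B(I) = 4/(-6 + I) (B(I) = 4/(-9 + (I + 3)) = 4/(-9 + (3 + I)) = 4/(-6 + I))
V(Y) = Y - 4/Y (V(Y) = Y + 4/(-6 + (6 - Y)) = Y + 4/((-Y)) = Y + 4*(-1/Y) = Y - 4/Y)
(V(2) - 15)² = ((2 - 4/2) - 15)² = ((2 - 4*½) - 15)² = ((2 - 2) - 15)² = (0 - 15)² = (-15)² = 225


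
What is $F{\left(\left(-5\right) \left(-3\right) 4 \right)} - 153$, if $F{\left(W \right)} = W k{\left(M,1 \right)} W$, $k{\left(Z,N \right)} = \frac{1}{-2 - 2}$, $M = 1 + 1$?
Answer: $-1053$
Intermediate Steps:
$M = 2$
$k{\left(Z,N \right)} = - \frac{1}{4}$ ($k{\left(Z,N \right)} = \frac{1}{-4} = - \frac{1}{4}$)
$F{\left(W \right)} = - \frac{W^{2}}{4}$ ($F{\left(W \right)} = W \left(- \frac{1}{4}\right) W = - \frac{W}{4} W = - \frac{W^{2}}{4}$)
$F{\left(\left(-5\right) \left(-3\right) 4 \right)} - 153 = - \frac{\left(\left(-5\right) \left(-3\right) 4\right)^{2}}{4} - 153 = - \frac{\left(15 \cdot 4\right)^{2}}{4} - 153 = - \frac{60^{2}}{4} - 153 = \left(- \frac{1}{4}\right) 3600 - 153 = -900 - 153 = -1053$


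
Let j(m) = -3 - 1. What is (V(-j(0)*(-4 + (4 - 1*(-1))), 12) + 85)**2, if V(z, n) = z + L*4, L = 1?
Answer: 8649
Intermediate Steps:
j(m) = -4
V(z, n) = 4 + z (V(z, n) = z + 1*4 = z + 4 = 4 + z)
(V(-j(0)*(-4 + (4 - 1*(-1))), 12) + 85)**2 = ((4 - (-4)*(-4 + (4 - 1*(-1)))) + 85)**2 = ((4 - (-4)*(-4 + (4 + 1))) + 85)**2 = ((4 - (-4)*(-4 + 5)) + 85)**2 = ((4 - (-4)) + 85)**2 = ((4 - 1*(-4)) + 85)**2 = ((4 + 4) + 85)**2 = (8 + 85)**2 = 93**2 = 8649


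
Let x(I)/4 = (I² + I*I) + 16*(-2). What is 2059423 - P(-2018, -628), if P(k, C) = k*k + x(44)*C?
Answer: 7633179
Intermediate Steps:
x(I) = -128 + 8*I² (x(I) = 4*((I² + I*I) + 16*(-2)) = 4*((I² + I²) - 32) = 4*(2*I² - 32) = 4*(-32 + 2*I²) = -128 + 8*I²)
P(k, C) = k² + 15360*C (P(k, C) = k*k + (-128 + 8*44²)*C = k² + (-128 + 8*1936)*C = k² + (-128 + 15488)*C = k² + 15360*C)
2059423 - P(-2018, -628) = 2059423 - ((-2018)² + 15360*(-628)) = 2059423 - (4072324 - 9646080) = 2059423 - 1*(-5573756) = 2059423 + 5573756 = 7633179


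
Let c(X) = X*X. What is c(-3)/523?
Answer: 9/523 ≈ 0.017208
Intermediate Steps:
c(X) = X**2
c(-3)/523 = (-3)**2/523 = 9*(1/523) = 9/523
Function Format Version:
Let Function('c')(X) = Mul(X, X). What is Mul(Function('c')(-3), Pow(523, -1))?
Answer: Rational(9, 523) ≈ 0.017208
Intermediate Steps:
Function('c')(X) = Pow(X, 2)
Mul(Function('c')(-3), Pow(523, -1)) = Mul(Pow(-3, 2), Pow(523, -1)) = Mul(9, Rational(1, 523)) = Rational(9, 523)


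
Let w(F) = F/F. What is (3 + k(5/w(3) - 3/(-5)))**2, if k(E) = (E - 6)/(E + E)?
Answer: 6889/784 ≈ 8.7870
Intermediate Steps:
w(F) = 1
k(E) = (-6 + E)/(2*E) (k(E) = (-6 + E)/((2*E)) = (-6 + E)*(1/(2*E)) = (-6 + E)/(2*E))
(3 + k(5/w(3) - 3/(-5)))**2 = (3 + (-6 + (5/1 - 3/(-5)))/(2*(5/1 - 3/(-5))))**2 = (3 + (-6 + (5*1 - 3*(-1/5)))/(2*(5*1 - 3*(-1/5))))**2 = (3 + (-6 + (5 + 3/5))/(2*(5 + 3/5)))**2 = (3 + (-6 + 28/5)/(2*(28/5)))**2 = (3 + (1/2)*(5/28)*(-2/5))**2 = (3 - 1/28)**2 = (83/28)**2 = 6889/784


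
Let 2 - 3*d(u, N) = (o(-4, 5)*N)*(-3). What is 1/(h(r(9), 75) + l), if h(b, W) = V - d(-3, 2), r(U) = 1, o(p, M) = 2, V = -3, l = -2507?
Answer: -3/7544 ≈ -0.00039767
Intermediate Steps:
d(u, N) = 2/3 + 2*N (d(u, N) = 2/3 - 2*N*(-3)/3 = 2/3 - (-2)*N = 2/3 + 2*N)
h(b, W) = -23/3 (h(b, W) = -3 - (2/3 + 2*2) = -3 - (2/3 + 4) = -3 - 1*14/3 = -3 - 14/3 = -23/3)
1/(h(r(9), 75) + l) = 1/(-23/3 - 2507) = 1/(-7544/3) = -3/7544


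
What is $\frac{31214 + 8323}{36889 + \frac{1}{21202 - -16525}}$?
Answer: $\frac{497204133}{463903768} \approx 1.0718$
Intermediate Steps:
$\frac{31214 + 8323}{36889 + \frac{1}{21202 - -16525}} = \frac{39537}{36889 + \frac{1}{21202 + 16525}} = \frac{39537}{36889 + \frac{1}{37727}} = \frac{39537}{\frac{1391711304}{37727}} = 39537 \cdot \frac{37727}{1391711304} = \frac{497204133}{463903768}$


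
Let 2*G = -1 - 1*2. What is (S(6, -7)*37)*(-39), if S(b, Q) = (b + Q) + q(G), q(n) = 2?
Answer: -1443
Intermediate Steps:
G = -3/2 (G = (-1 - 1*2)/2 = (-1 - 2)/2 = (½)*(-3) = -3/2 ≈ -1.5000)
S(b, Q) = 2 + Q + b (S(b, Q) = (b + Q) + 2 = (Q + b) + 2 = 2 + Q + b)
(S(6, -7)*37)*(-39) = ((2 - 7 + 6)*37)*(-39) = (1*37)*(-39) = 37*(-39) = -1443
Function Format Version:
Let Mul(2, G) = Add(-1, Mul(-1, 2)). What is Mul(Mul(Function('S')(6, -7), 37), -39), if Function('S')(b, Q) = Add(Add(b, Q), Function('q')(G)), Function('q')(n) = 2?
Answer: -1443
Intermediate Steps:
G = Rational(-3, 2) (G = Mul(Rational(1, 2), Add(-1, Mul(-1, 2))) = Mul(Rational(1, 2), Add(-1, -2)) = Mul(Rational(1, 2), -3) = Rational(-3, 2) ≈ -1.5000)
Function('S')(b, Q) = Add(2, Q, b) (Function('S')(b, Q) = Add(Add(b, Q), 2) = Add(Add(Q, b), 2) = Add(2, Q, b))
Mul(Mul(Function('S')(6, -7), 37), -39) = Mul(Mul(Add(2, -7, 6), 37), -39) = Mul(Mul(1, 37), -39) = Mul(37, -39) = -1443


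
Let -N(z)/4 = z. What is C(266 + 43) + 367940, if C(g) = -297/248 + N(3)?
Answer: 91245847/248 ≈ 3.6793e+5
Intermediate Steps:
N(z) = -4*z
C(g) = -3273/248 (C(g) = -297/248 - 4*3 = -297*1/248 - 12 = -297/248 - 12 = -3273/248)
C(266 + 43) + 367940 = -3273/248 + 367940 = 91245847/248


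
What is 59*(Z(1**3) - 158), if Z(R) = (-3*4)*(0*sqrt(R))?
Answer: -9322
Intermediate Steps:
Z(R) = 0 (Z(R) = -12*0 = 0)
59*(Z(1**3) - 158) = 59*(0 - 158) = 59*(-158) = -9322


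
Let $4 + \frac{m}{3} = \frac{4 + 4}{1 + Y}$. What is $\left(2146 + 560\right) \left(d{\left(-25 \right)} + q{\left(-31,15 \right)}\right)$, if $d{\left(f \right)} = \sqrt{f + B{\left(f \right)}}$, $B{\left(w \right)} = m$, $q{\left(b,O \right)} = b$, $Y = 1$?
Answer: $-83886 + 13530 i \approx -83886.0 + 13530.0 i$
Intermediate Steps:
$m = 0$ ($m = -12 + 3 \frac{4 + 4}{1 + 1} = -12 + 3 \cdot \frac{8}{2} = -12 + 3 \cdot 8 \cdot \frac{1}{2} = -12 + 3 \cdot 4 = -12 + 12 = 0$)
$B{\left(w \right)} = 0$
$d{\left(f \right)} = \sqrt{f}$ ($d{\left(f \right)} = \sqrt{f + 0} = \sqrt{f}$)
$\left(2146 + 560\right) \left(d{\left(-25 \right)} + q{\left(-31,15 \right)}\right) = \left(2146 + 560\right) \left(\sqrt{-25} - 31\right) = 2706 \left(5 i - 31\right) = 2706 \left(-31 + 5 i\right) = -83886 + 13530 i$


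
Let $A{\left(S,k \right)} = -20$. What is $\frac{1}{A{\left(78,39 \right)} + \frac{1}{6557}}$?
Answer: $- \frac{6557}{131139} \approx -0.05$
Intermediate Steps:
$\frac{1}{A{\left(78,39 \right)} + \frac{1}{6557}} = \frac{1}{-20 + \frac{1}{6557}} = \frac{1}{- \frac{131139}{6557}} = - \frac{6557}{131139}$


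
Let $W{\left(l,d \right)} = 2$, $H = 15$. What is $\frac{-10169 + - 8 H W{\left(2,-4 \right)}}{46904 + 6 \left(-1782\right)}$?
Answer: $- \frac{10409}{36212} \approx -0.28745$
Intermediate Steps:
$\frac{-10169 + - 8 H W{\left(2,-4 \right)}}{46904 + 6 \left(-1782\right)} = \frac{-10169 + \left(-8\right) 15 \cdot 2}{46904 + 6 \left(-1782\right)} = \frac{-10169 - 240}{46904 - 10692} = \frac{-10169 - 240}{36212} = \left(-10409\right) \frac{1}{36212} = - \frac{10409}{36212}$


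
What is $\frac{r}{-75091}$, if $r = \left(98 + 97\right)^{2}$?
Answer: $- \frac{38025}{75091} \approx -0.50639$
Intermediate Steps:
$r = 38025$ ($r = 195^{2} = 38025$)
$\frac{r}{-75091} = \frac{38025}{-75091} = 38025 \left(- \frac{1}{75091}\right) = - \frac{38025}{75091}$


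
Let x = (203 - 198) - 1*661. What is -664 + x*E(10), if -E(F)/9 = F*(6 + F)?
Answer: 943976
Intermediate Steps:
E(F) = -9*F*(6 + F)
x = -656 (x = 5 - 661 = -656)
-664 + x*E(10) = -664 - (-5904)*10*(6 + 10) = -664 - (-5904)*10*16 = -664 - 656*(-1440) = -664 + 944640 = 943976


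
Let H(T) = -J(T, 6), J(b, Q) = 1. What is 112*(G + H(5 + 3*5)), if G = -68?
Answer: -7728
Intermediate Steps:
H(T) = -1 (H(T) = -1*1 = -1)
112*(G + H(5 + 3*5)) = 112*(-68 - 1) = 112*(-69) = -7728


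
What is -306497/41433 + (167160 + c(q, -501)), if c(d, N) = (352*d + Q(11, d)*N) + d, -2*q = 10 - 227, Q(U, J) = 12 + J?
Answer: 6011207473/41433 ≈ 1.4508e+5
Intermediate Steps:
q = 217/2 (q = -(10 - 227)/2 = -1/2*(-217) = 217/2 ≈ 108.50)
c(d, N) = 353*d + N*(12 + d) (c(d, N) = (352*d + (12 + d)*N) + d = (352*d + N*(12 + d)) + d = 353*d + N*(12 + d))
-306497/41433 + (167160 + c(q, -501)) = -306497/41433 + (167160 + (353*(217/2) - 501*(12 + 217/2))) = -306497*1/41433 + (167160 + (76601/2 - 501*241/2)) = -306497/41433 + (167160 + (76601/2 - 120741/2)) = -306497/41433 + (167160 - 22070) = -306497/41433 + 145090 = 6011207473/41433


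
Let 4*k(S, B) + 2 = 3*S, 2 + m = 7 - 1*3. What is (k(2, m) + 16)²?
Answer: 289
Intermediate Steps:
m = 2 (m = -2 + (7 - 1*3) = -2 + (7 - 3) = -2 + 4 = 2)
k(S, B) = -½ + 3*S/4 (k(S, B) = -½ + (3*S)/4 = -½ + 3*S/4)
(k(2, m) + 16)² = ((-½ + (¾)*2) + 16)² = ((-½ + 3/2) + 16)² = (1 + 16)² = 17² = 289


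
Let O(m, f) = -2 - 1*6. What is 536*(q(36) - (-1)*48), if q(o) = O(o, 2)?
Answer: 21440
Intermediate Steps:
O(m, f) = -8 (O(m, f) = -2 - 6 = -8)
q(o) = -8
536*(q(36) - (-1)*48) = 536*(-8 - (-1)*48) = 536*(-8 - 1*(-48)) = 536*(-8 + 48) = 536*40 = 21440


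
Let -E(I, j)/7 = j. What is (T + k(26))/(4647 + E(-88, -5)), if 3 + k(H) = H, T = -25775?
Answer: -12876/2341 ≈ -5.5002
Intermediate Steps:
E(I, j) = -7*j
k(H) = -3 + H
(T + k(26))/(4647 + E(-88, -5)) = (-25775 + (-3 + 26))/(4647 - 7*(-5)) = (-25775 + 23)/(4647 + 35) = -25752/4682 = -25752*1/4682 = -12876/2341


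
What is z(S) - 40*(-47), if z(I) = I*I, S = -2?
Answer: 1884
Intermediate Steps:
z(I) = I**2
z(S) - 40*(-47) = (-2)**2 - 40*(-47) = 4 + 1880 = 1884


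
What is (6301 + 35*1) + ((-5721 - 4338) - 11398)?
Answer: -15121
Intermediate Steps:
(6301 + 35*1) + ((-5721 - 4338) - 11398) = (6301 + 35) + (-10059 - 11398) = 6336 - 21457 = -15121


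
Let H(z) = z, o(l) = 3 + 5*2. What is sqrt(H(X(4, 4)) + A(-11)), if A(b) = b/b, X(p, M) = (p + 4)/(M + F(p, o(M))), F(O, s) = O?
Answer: sqrt(2) ≈ 1.4142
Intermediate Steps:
o(l) = 13 (o(l) = 3 + 10 = 13)
X(p, M) = (4 + p)/(M + p) (X(p, M) = (p + 4)/(M + p) = (4 + p)/(M + p))
A(b) = 1
sqrt(H(X(4, 4)) + A(-11)) = sqrt((4 + 4)/(4 + 4) + 1) = sqrt(8/8 + 1) = sqrt((1/8)*8 + 1) = sqrt(1 + 1) = sqrt(2)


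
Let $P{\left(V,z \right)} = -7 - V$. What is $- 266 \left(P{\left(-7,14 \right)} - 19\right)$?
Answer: $5054$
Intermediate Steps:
$- 266 \left(P{\left(-7,14 \right)} - 19\right) = - 266 \left(\left(-7 - -7\right) - 19\right) = - 266 \left(\left(-7 + 7\right) - 19\right) = - 266 \left(0 - 19\right) = \left(-266\right) \left(-19\right) = 5054$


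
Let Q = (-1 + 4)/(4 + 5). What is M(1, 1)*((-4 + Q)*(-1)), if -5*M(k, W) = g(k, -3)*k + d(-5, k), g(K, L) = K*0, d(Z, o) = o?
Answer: -11/15 ≈ -0.73333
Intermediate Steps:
g(K, L) = 0
Q = 1/3 (Q = 3/9 = 3*(1/9) = 1/3 ≈ 0.33333)
M(k, W) = -k/5 (M(k, W) = -(0*k + k)/5 = -(0 + k)/5 = -k/5)
M(1, 1)*((-4 + Q)*(-1)) = (-1/5*1)*((-4 + 1/3)*(-1)) = -(-11)*(-1)/15 = -1/5*11/3 = -11/15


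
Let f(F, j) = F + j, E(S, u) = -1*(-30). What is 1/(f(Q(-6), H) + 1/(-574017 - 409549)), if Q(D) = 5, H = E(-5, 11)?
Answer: 983566/34424809 ≈ 0.028571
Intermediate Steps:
E(S, u) = 30
H = 30
1/(f(Q(-6), H) + 1/(-574017 - 409549)) = 1/((5 + 30) + 1/(-574017 - 409549)) = 1/(35 + 1/(-983566)) = 1/(35 - 1/983566) = 1/(34424809/983566) = 983566/34424809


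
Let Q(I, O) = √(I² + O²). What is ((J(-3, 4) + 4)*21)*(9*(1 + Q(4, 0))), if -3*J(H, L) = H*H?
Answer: 945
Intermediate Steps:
J(H, L) = -H²/3 (J(H, L) = -H*H/3 = -H²/3)
((J(-3, 4) + 4)*21)*(9*(1 + Q(4, 0))) = ((-⅓*(-3)² + 4)*21)*(9*(1 + √(4² + 0²))) = ((-⅓*9 + 4)*21)*(9*(1 + √(16 + 0))) = ((-3 + 4)*21)*(9*(1 + √16)) = (1*21)*(9*(1 + 4)) = 21*(9*5) = 21*45 = 945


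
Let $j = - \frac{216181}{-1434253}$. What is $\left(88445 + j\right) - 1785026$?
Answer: $- \frac{2433326172812}{1434253} \approx -1.6966 \cdot 10^{6}$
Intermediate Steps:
$j = \frac{216181}{1434253}$ ($j = \left(-216181\right) \left(- \frac{1}{1434253}\right) = \frac{216181}{1434253} \approx 0.15073$)
$\left(88445 + j\right) - 1785026 = \left(88445 + \frac{216181}{1434253}\right) - 1785026 = \frac{126852722766}{1434253} - 1785026 = - \frac{2433326172812}{1434253}$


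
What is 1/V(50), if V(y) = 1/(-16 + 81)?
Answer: 65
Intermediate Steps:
V(y) = 1/65
1/V(50) = 1/(1/65) = 65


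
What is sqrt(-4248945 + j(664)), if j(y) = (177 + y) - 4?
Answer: 6*I*sqrt(118003) ≈ 2061.1*I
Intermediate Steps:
j(y) = 173 + y
sqrt(-4248945 + j(664)) = sqrt(-4248945 + (173 + 664)) = sqrt(-4248945 + 837) = sqrt(-4248108) = 6*I*sqrt(118003)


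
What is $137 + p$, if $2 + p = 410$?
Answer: $545$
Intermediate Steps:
$p = 408$ ($p = -2 + 410 = 408$)
$137 + p = 137 + 408 = 545$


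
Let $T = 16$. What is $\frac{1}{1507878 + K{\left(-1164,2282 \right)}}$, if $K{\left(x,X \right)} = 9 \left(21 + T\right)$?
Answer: $\frac{1}{1508211} \approx 6.6304 \cdot 10^{-7}$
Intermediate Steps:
$K{\left(x,X \right)} = 333$ ($K{\left(x,X \right)} = 9 \left(21 + 16\right) = 9 \cdot 37 = 333$)
$\frac{1}{1507878 + K{\left(-1164,2282 \right)}} = \frac{1}{1507878 + 333} = \frac{1}{1508211}$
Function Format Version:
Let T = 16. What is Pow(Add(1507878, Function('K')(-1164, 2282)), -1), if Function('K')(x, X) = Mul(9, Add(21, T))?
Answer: Rational(1, 1508211) ≈ 6.6304e-7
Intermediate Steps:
Function('K')(x, X) = 333 (Function('K')(x, X) = Mul(9, Add(21, 16)) = Mul(9, 37) = 333)
Pow(Add(1507878, Function('K')(-1164, 2282)), -1) = Pow(Add(1507878, 333), -1) = Pow(1508211, -1) = Rational(1, 1508211)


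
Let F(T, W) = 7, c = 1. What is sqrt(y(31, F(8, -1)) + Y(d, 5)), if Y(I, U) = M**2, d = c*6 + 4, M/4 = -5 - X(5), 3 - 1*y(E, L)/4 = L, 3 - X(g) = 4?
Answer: 4*sqrt(15) ≈ 15.492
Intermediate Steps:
X(g) = -1 (X(g) = 3 - 1*4 = 3 - 4 = -1)
y(E, L) = 12 - 4*L
M = -16 (M = 4*(-5 - 1*(-1)) = 4*(-5 + 1) = 4*(-4) = -16)
d = 10 (d = 1*6 + 4 = 6 + 4 = 10)
Y(I, U) = 256 (Y(I, U) = (-16)**2 = 256)
sqrt(y(31, F(8, -1)) + Y(d, 5)) = sqrt((12 - 4*7) + 256) = sqrt((12 - 28) + 256) = sqrt(-16 + 256) = sqrt(240) = 4*sqrt(15)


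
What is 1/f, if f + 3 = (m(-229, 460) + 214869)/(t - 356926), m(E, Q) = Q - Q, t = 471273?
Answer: -114347/128172 ≈ -0.89214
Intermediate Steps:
m(E, Q) = 0
f = -128172/114347 (f = -3 + (0 + 214869)/(471273 - 356926) = -3 + 214869/114347 = -128172/114347 ≈ -1.1209)
1/f = 1/(-128172/114347) = -114347/128172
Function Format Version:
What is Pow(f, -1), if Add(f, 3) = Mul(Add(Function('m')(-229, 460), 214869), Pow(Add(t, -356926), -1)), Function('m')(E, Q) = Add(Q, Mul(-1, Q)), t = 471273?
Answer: Rational(-114347, 128172) ≈ -0.89214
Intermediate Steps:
Function('m')(E, Q) = 0
f = Rational(-128172, 114347) (f = Add(-3, Mul(Add(0, 214869), Pow(Add(471273, -356926), -1))) = Add(-3, Mul(214869, Pow(114347, -1))) = Add(-3, Mul(214869, Rational(1, 114347))) = Add(-3, Rational(214869, 114347)) = Rational(-128172, 114347) ≈ -1.1209)
Pow(f, -1) = Pow(Rational(-128172, 114347), -1) = Rational(-114347, 128172)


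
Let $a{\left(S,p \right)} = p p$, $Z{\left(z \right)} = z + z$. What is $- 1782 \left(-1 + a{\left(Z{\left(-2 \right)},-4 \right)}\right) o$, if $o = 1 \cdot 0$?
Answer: $0$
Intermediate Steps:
$Z{\left(z \right)} = 2 z$
$a{\left(S,p \right)} = p^{2}$
$o = 0$
$- 1782 \left(-1 + a{\left(Z{\left(-2 \right)},-4 \right)}\right) o = - 1782 \left(-1 + \left(-4\right)^{2}\right) 0 = - 1782 \left(-1 + 16\right) 0 = - 1782 \cdot 15 \cdot 0 = \left(-1782\right) 0 = 0$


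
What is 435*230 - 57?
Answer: 99993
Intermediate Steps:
435*230 - 57 = 100050 - 57 = 99993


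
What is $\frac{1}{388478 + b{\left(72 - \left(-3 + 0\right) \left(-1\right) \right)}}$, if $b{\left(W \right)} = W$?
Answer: $\frac{1}{388547} \approx 2.5737 \cdot 10^{-6}$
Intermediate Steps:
$\frac{1}{388478 + b{\left(72 - \left(-3 + 0\right) \left(-1\right) \right)}} = \frac{1}{388478 + \left(72 - \left(-3 + 0\right) \left(-1\right)\right)} = \frac{1}{388478 + \left(72 - \left(-3\right) \left(-1\right)\right)} = \frac{1}{388478 + \left(72 - 3\right)} = \frac{1}{388478 + 69} = \frac{1}{388547}$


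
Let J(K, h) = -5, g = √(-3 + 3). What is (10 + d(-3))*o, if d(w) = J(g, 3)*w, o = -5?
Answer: -125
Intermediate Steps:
g = 0 (g = √0 = 0)
d(w) = -5*w
(10 + d(-3))*o = (10 - 5*(-3))*(-5) = (10 + 15)*(-5) = 25*(-5) = -125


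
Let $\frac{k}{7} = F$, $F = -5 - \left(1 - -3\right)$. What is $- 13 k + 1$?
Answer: $820$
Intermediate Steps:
$F = -9$ ($F = -5 - \left(1 + 3\right) = -5 - 4 = -9$)
$k = -63$ ($k = 7 \left(-9\right) = -63$)
$- 13 k + 1 = \left(-13\right) \left(-63\right) + 1 = 819 + 1 = 820$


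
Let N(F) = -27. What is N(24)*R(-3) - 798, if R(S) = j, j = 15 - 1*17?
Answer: -744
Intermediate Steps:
j = -2 (j = 15 - 17 = -2)
R(S) = -2
N(24)*R(-3) - 798 = -27*(-2) - 798 = 54 - 798 = -744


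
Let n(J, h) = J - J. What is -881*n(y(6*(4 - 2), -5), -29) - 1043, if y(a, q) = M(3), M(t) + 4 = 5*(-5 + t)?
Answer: -1043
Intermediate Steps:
M(t) = -29 + 5*t (M(t) = -4 + 5*(-5 + t) = -4 + (-25 + 5*t) = -29 + 5*t)
y(a, q) = -14 (y(a, q) = -29 + 5*3 = -29 + 15 = -14)
n(J, h) = 0
-881*n(y(6*(4 - 2), -5), -29) - 1043 = -881*0 - 1043 = 0 - 1043 = -1043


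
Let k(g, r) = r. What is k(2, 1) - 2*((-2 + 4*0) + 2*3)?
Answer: -7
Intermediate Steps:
k(2, 1) - 2*((-2 + 4*0) + 2*3) = 1 - 2*((-2 + 4*0) + 2*3) = 1 - 2*((-2 + 0) + 6) = 1 - 2*(-2 + 6) = 1 - 2*4 = 1 - 8 = -7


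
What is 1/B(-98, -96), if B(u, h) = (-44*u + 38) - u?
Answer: 1/4448 ≈ 0.00022482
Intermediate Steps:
B(u, h) = 38 - 45*u (B(u, h) = (38 - 44*u) - u = 38 - 45*u)
1/B(-98, -96) = 1/(38 - 45*(-98)) = 1/(38 + 4410) = 1/4448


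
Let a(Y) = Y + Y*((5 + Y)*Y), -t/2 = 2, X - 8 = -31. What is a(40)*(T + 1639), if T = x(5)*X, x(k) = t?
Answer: 124701240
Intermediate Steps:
X = -23 (X = 8 - 31 = -23)
t = -4 (t = -2*2 = -4)
x(k) = -4
T = 92 (T = -4*(-23) = 92)
a(Y) = Y + Y²*(5 + Y) (a(Y) = Y + Y*(Y*(5 + Y)) = Y + Y²*(5 + Y))
a(40)*(T + 1639) = (40*(1 + 40² + 5*40))*(92 + 1639) = (40*(1 + 1600 + 200))*1731 = (40*1801)*1731 = 72040*1731 = 124701240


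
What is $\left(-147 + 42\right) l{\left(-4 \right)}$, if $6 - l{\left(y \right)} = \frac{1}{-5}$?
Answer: $-651$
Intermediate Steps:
$l{\left(y \right)} = \frac{31}{5}$ ($l{\left(y \right)} = 6 - \frac{1}{-5} = 6 - - \frac{1}{5} = 6 + \frac{1}{5} = \frac{31}{5}$)
$\left(-147 + 42\right) l{\left(-4 \right)} = \left(-147 + 42\right) \frac{31}{5} = \left(-105\right) \frac{31}{5} = -651$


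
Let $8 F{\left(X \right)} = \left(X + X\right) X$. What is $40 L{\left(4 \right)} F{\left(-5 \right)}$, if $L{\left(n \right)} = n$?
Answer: $1000$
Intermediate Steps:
$F{\left(X \right)} = \frac{X^{2}}{4}$ ($F{\left(X \right)} = \frac{\left(X + X\right) X}{8} = \frac{2 X X}{8} = \frac{2 X^{2}}{8} = \frac{X^{2}}{4}$)
$40 L{\left(4 \right)} F{\left(-5 \right)} = 40 \cdot 4 \frac{\left(-5\right)^{2}}{4} = 160 \cdot \frac{1}{4} \cdot 25 = 160 \cdot \frac{25}{4} = 1000$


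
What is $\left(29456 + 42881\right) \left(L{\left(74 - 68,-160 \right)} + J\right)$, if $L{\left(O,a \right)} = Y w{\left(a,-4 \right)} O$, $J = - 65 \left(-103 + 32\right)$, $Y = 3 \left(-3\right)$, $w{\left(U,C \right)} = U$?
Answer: $958826935$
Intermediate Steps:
$Y = -9$
$J = 4615$ ($J = \left(-65\right) \left(-71\right) = 4615$)
$L{\left(O,a \right)} = - 9 O a$ ($L{\left(O,a \right)} = - 9 a O = - 9 O a$)
$\left(29456 + 42881\right) \left(L{\left(74 - 68,-160 \right)} + J\right) = \left(29456 + 42881\right) \left(\left(-9\right) \left(74 - 68\right) \left(-160\right) + 4615\right) = 72337 \left(\left(-9\right) \left(74 - 68\right) \left(-160\right) + 4615\right) = 72337 \left(\left(-9\right) 6 \left(-160\right) + 4615\right) = 72337 \left(8640 + 4615\right) = 72337 \cdot 13255 = 958826935$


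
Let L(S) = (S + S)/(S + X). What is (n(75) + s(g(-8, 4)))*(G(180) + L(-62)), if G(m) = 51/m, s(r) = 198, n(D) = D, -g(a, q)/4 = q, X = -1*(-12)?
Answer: 75439/100 ≈ 754.39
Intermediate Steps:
X = 12
g(a, q) = -4*q
L(S) = 2*S/(12 + S) (L(S) = (S + S)/(S + 12) = (2*S)/(12 + S) = 2*S/(12 + S))
(n(75) + s(g(-8, 4)))*(G(180) + L(-62)) = (75 + 198)*(51/180 + 2*(-62)/(12 - 62)) = 273*(51*(1/180) + 2*(-62)/(-50)) = 273*(17/60 + 2*(-62)*(-1/50)) = 273*(17/60 + 62/25) = 273*(829/300) = 75439/100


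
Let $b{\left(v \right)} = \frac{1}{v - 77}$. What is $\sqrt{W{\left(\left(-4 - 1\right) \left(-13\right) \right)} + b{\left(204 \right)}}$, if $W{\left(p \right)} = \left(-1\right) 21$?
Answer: $\frac{i \sqrt{338582}}{127} \approx 4.5817 i$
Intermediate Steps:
$W{\left(p \right)} = -21$
$b{\left(v \right)} = \frac{1}{-77 + v}$
$\sqrt{W{\left(\left(-4 - 1\right) \left(-13\right) \right)} + b{\left(204 \right)}} = \sqrt{-21 + \frac{1}{-77 + 204}} = \sqrt{-21 + \frac{1}{127}} = \sqrt{- \frac{2666}{127}} = \frac{i \sqrt{338582}}{127}$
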